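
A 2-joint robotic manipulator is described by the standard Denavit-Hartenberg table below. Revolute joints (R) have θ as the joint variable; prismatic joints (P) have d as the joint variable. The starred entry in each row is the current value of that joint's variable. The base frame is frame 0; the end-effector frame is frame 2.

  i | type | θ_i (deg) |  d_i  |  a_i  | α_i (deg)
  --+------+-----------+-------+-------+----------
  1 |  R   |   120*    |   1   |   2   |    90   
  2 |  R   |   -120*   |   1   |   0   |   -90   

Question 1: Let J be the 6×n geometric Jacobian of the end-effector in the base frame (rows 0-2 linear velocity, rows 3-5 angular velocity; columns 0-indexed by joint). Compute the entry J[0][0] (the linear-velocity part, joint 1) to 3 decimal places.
-2.232

axis z_0 = ẑ; lever o_n−o_0 = (-0.1340,2.2321,1.0000)
cross product → J_v[:, 0] = (-2.2321,-0.1340,0.0000)
J_ω[:, 0] = z_0
entry J[0][0] = -2.2321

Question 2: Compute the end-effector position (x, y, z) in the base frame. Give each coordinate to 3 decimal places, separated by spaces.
after link 1: o_1 = (-1.0000, 1.7321, 1.0000)
after link 2: o_2 = (-0.1340, 2.2321, 1.0000)

-0.134 2.232 1.000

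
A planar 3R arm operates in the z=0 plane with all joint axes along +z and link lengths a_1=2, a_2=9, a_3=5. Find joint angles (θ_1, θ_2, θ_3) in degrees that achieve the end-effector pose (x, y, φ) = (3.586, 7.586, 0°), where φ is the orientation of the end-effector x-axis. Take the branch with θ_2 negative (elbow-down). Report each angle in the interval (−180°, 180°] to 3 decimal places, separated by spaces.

wrist centre = target − a_3·(cos φ, sin φ) = (-1.4140, 7.5860)
cos θ_2 = (59.5468−2²−9²)/(2·2·9) = -0.7070; θ_2 = -134.9941° (elbow-down)
β = atan2(7.5860,-1.4140) = 100.5585°; ψ = atan2(-6.3646,-4.3633) = -124.4328°
θ_1 = β − ψ = 224.9913°
θ_3 = φ − θ_1 − θ_2 = -89.9973° (wrapped to (-180°,180°])

-135.009 -134.994 -89.997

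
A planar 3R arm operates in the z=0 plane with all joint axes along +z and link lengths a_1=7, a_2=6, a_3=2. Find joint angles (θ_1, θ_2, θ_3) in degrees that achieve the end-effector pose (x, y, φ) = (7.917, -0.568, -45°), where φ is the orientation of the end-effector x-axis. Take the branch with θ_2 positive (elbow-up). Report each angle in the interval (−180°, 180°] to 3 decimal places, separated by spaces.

wrist centre = target − a_3·(cos φ, sin φ) = (6.5028, 0.8462)
cos θ_2 = (43.0023−7²−6²)/(2·7·6) = -0.5000; θ_2 = 119.9982° (elbow-up)
β = atan2(0.8462,6.5028) = 7.4143°; ψ = atan2(5.1962,4.0002) = 52.4103°
θ_1 = β − ψ = -44.9960°
θ_3 = φ − θ_1 − θ_2 = -120.0022° (wrapped to (-180°,180°])

-44.996 119.998 -120.002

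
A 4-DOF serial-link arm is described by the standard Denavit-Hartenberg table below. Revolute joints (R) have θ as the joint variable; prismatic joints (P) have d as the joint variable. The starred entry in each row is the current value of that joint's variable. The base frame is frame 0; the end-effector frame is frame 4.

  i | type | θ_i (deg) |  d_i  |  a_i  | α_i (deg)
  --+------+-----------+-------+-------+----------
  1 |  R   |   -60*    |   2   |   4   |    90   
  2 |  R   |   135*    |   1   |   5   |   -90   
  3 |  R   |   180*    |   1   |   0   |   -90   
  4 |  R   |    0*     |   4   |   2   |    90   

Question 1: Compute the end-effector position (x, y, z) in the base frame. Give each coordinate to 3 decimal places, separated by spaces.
after link 1: o_1 = (2.0000, -3.4641, 2.0000)
after link 2: o_2 = (-0.6338, -0.9022, 5.5355)
after link 3: o_3 = (-0.9873, -0.2899, 4.8284)
after link 4: o_4 = (-3.7443, -3.5146, 3.4142)

-3.744 -3.515 3.414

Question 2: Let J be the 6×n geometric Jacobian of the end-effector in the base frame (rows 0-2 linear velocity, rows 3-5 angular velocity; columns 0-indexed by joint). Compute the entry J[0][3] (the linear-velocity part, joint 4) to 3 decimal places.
0.707

axis z_3 = (-0.8660,-0.5000,-0.0000); lever o_n−o_3 = (-2.7570,-3.2247,-1.4142)
cross product → J_v[:, 3] = (0.7071,-1.2247,1.4142)
J_ω[:, 3] = z_3
entry J[0][3] = 0.7071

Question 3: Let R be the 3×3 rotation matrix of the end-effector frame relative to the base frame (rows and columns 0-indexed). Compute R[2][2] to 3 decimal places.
End-effector z-axis (col 2 of R) = (-0.3536,0.6124,-0.7071)
R[2][2] = -0.7071

-0.707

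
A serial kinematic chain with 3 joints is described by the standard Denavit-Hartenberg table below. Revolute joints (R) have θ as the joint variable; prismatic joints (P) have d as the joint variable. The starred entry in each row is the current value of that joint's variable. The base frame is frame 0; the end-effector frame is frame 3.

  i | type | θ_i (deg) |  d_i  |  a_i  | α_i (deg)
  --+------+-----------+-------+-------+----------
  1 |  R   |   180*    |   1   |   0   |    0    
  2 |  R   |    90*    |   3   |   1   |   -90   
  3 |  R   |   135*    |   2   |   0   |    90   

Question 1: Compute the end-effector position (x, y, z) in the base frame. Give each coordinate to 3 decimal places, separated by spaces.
after link 1: o_1 = (0.0000, 0.0000, 1.0000)
after link 2: o_2 = (-0.0000, -1.0000, 4.0000)
after link 3: o_3 = (2.0000, -1.0000, 4.0000)

2.000 -1.000 4.000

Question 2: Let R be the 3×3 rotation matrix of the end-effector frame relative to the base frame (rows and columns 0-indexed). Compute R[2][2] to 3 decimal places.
End-effector z-axis (col 2 of R) = (-0.0000,-0.7071,-0.7071)
R[2][2] = -0.7071

-0.707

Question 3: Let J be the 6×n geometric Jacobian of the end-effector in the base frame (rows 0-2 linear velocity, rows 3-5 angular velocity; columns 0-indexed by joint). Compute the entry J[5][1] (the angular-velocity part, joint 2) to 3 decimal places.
1.000

axis z_1 = (0.0000,0.0000,1.0000); lever o_n−o_1 = (2.0000,-1.0000,3.0000)
cross product → J_v[:, 1] = (1.0000,2.0000,-0.0000)
J_ω[:, 1] = z_1
entry J[5][1] = 1.0000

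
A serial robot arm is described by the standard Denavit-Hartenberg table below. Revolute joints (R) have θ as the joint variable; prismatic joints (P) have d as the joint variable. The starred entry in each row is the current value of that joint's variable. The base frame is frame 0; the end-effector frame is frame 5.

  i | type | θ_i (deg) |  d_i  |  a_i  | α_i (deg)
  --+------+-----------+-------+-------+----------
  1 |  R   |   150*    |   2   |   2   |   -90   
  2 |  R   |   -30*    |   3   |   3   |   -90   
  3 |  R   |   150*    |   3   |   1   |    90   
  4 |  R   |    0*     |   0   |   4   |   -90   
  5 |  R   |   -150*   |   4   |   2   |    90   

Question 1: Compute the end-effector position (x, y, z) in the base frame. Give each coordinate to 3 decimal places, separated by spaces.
-5.516 2.607 -3.727

after link 1: o_1 = (-1.7321, 1.0000, 2.0000)
after link 2: o_2 = (-5.4821, -0.2990, 3.5000)
after link 3: o_3 = (-5.8816, 0.5090, 0.4689)
after link 4: o_4 = (-2.2835, 0.7410, -1.2631)
after link 5: o_5 = (-5.5155, 2.6071, -3.7272)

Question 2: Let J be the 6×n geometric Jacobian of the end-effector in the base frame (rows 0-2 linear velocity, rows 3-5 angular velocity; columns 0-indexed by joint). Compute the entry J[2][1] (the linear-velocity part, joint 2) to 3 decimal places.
-4.080

axis z_1 = (-0.5000,-0.8660,0.0000); lever o_n−o_1 = (-3.7835,1.6071,-5.7272)
cross product → J_v[:, 1] = (4.9599,-2.8636,-4.0801)
J_ω[:, 1] = z_1
entry J[2][1] = -4.0801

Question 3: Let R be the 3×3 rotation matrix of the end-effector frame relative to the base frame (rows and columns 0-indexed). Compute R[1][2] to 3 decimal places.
-0.866

End-effector z-axis (col 2 of R) = (-0.5000,-0.8660,0.0000)
R[1][2] = -0.8660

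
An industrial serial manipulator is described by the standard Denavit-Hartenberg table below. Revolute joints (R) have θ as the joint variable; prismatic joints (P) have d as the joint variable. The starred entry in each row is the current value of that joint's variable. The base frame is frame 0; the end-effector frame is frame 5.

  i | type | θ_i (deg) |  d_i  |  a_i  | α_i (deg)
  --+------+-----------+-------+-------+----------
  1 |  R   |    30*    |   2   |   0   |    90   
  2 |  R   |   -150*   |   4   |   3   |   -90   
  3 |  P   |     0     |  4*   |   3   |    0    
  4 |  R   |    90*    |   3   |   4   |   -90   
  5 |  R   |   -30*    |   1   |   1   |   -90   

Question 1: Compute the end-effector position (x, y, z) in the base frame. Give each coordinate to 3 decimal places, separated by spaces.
-0.935 0.460 -6.995

after link 1: o_1 = (0.0000, 0.0000, 2.0000)
after link 2: o_2 = (-0.2500, -4.7631, 0.5000)
after link 3: o_3 = (-0.7679, -5.0622, -4.4641)
after link 4: o_4 = (-1.4689, -0.8481, -7.0622)
after link 5: o_5 = (-0.9354, 0.4599, -6.9952)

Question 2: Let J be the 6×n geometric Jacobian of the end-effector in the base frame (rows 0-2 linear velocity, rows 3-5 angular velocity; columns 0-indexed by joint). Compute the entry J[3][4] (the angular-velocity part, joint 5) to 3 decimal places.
axis z_4 = (0.7500,0.4330,0.5000); lever o_n−o_4 = (0.5335,1.3080,0.0670)
cross product → J_v[:, 4] = (-0.6250,0.2165,0.7500)
J_ω[:, 4] = z_4
entry J[3][4] = 0.7500

0.750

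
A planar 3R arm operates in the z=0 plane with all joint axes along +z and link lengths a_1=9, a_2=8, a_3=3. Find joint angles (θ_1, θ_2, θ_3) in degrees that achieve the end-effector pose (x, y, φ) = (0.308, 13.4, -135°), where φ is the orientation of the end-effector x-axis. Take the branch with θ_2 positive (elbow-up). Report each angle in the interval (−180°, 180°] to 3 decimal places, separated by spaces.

59.998 45.006 119.997

wrist centre = target − a_3·(cos φ, sin φ) = (2.4293, 15.5213)
cos θ_2 = (246.8130−9²−8²)/(2·9·8) = 0.7070; θ_2 = 45.0058° (elbow-up)
β = atan2(15.5213,2.4293) = 81.1045°; ψ = atan2(5.6574,14.6563) = 21.1070°
θ_1 = β − ψ = 59.9976°
θ_3 = φ − θ_1 − θ_2 = 119.9966° (wrapped to (-180°,180°])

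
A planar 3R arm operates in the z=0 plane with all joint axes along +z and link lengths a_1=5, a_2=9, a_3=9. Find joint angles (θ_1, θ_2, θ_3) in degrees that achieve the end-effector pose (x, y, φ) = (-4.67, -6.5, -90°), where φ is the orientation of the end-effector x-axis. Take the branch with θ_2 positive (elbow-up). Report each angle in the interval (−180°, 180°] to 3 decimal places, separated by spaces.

30.003 149.998 89.999

wrist centre = target − a_3·(cos φ, sin φ) = (-4.6700, 2.5000)
cos θ_2 = (28.0589−5²−9²)/(2·5·9) = -0.8660; θ_2 = 149.9985° (elbow-up)
β = atan2(2.5000,-4.6700) = 151.8384°; ψ = atan2(4.5002,-2.7941) = 121.8355°
θ_1 = β − ψ = 30.0029°
θ_3 = φ − θ_1 − θ_2 = 89.9986° (wrapped to (-180°,180°])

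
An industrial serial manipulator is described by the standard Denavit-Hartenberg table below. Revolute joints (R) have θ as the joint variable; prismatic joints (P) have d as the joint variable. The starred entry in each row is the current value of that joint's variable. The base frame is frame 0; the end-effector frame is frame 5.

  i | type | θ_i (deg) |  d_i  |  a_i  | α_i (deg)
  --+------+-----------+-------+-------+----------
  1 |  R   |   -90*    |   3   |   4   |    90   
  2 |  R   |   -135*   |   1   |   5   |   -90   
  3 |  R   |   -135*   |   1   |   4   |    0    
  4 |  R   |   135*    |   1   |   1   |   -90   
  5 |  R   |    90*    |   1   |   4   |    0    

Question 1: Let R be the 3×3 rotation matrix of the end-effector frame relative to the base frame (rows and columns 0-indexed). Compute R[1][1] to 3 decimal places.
End-effector y-axis (col 1 of R) = (0.0000,-0.7071,0.7071)
R[1][1] = -0.7071

-0.707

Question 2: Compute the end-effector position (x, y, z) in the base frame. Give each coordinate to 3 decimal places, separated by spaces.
after link 1: o_1 = (0.0000, -4.0000, 3.0000)
after link 2: o_2 = (-1.0000, -0.4645, -0.5355)
after link 3: o_3 = (-3.8284, -3.1716, 0.7574)
after link 4: o_4 = (-3.8284, -3.1716, -0.6569)
after link 5: o_5 = (-2.8284, -0.3431, 2.1716)

-2.828 -0.343 2.172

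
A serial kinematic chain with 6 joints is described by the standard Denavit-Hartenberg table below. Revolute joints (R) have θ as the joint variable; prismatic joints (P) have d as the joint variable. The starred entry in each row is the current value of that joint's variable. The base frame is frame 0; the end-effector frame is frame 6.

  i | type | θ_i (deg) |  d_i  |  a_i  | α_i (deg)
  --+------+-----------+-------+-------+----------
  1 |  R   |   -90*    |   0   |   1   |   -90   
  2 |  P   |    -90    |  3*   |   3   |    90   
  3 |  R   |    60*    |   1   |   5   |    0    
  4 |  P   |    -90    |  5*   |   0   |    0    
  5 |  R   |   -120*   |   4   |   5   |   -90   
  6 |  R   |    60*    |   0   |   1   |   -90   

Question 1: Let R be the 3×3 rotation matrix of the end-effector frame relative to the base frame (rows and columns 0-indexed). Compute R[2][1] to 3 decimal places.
End-effector y-axis (col 1 of R) = (0.8660,-0.0000,-0.5000)
R[2][1] = -0.5000

-0.500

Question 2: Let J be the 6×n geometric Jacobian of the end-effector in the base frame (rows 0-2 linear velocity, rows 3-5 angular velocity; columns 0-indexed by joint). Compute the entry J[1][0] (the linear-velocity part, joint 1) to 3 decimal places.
axis z_0 = ẑ; lever o_n−o_0 = (4.5801,8.1340,0.7369)
cross product → J_v[:, 0] = (-8.1340,4.5801,0.0000)
J_ω[:, 0] = z_0
entry J[1][0] = 4.5801

4.580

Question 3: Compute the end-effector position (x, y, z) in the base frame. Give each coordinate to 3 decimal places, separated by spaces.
after link 1: o_1 = (0.0000, -1.0000, 0.0000)
after link 2: o_2 = (3.0000, -1.0000, 3.0000)
after link 3: o_3 = (7.3301, -0.0000, 5.5000)
after link 4: o_4 = (7.3301, 5.0000, 5.5000)
after link 5: o_5 = (4.8301, 9.0000, 1.1699)
after link 6: o_6 = (4.5801, 8.1340, 0.7369)

4.580 8.134 0.737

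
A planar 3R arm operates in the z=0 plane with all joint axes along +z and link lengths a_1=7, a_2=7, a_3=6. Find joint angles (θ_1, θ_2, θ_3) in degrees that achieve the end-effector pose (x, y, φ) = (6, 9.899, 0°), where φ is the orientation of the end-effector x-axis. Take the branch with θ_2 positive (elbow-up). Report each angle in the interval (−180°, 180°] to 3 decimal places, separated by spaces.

44.997 90.006 -135.003

wrist centre = target − a_3·(cos φ, sin φ) = (0.0000, 9.8990)
cos θ_2 = (97.9902−7²−7²)/(2·7·7) = -0.0001; θ_2 = 90.0057° (elbow-up)
β = atan2(9.8990,0.0000) = 90.0000°; ψ = atan2(7.0000,6.9993) = 45.0029°
θ_1 = β − ψ = 44.9971°
θ_3 = φ − θ_1 − θ_2 = -135.0029° (wrapped to (-180°,180°])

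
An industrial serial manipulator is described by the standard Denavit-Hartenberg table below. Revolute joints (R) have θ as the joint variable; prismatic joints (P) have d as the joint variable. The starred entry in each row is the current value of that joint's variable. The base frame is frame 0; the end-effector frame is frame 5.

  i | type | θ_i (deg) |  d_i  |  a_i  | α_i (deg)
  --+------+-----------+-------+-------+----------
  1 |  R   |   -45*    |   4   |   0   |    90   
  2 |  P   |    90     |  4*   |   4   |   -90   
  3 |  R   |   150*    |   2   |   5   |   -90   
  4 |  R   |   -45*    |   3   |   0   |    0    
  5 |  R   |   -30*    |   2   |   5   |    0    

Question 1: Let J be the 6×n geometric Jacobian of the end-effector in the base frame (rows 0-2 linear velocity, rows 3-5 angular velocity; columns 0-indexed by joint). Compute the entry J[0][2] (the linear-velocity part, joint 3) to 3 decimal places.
-5.622

axis z_2 = (-0.7071,0.7071,0.0000); lever o_n−o_2 = (-5.6658,3.9927,-7.9508)
cross product → J_v[:, 2] = (-5.6221,-5.6221,1.1831)
J_ω[:, 2] = z_2
entry J[0][2] = -5.6221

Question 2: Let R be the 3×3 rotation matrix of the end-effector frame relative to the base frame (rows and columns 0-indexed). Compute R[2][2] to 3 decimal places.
End-effector z-axis (col 2 of R) = (-0.6124,-0.6124,-0.5000)
R[2][2] = -0.5000

-0.500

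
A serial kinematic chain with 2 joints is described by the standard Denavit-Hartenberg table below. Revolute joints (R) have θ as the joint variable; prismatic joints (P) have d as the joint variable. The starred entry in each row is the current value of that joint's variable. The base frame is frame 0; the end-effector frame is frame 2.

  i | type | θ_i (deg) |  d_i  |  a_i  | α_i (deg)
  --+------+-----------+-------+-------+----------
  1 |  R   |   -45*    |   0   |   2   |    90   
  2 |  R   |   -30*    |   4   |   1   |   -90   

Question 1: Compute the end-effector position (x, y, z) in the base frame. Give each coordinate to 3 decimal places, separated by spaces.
-0.802 -4.855 -0.500

after link 1: o_1 = (1.4142, -1.4142, 0.0000)
after link 2: o_2 = (-0.8018, -4.8550, -0.5000)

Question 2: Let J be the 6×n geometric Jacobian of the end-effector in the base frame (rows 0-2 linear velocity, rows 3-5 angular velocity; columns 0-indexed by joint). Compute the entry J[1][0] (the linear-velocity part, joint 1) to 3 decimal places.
-0.802

axis z_0 = ẑ; lever o_n−o_0 = (-0.8018,-4.8550,-0.5000)
cross product → J_v[:, 0] = (4.8550,-0.8018,0.0000)
J_ω[:, 0] = z_0
entry J[1][0] = -0.8018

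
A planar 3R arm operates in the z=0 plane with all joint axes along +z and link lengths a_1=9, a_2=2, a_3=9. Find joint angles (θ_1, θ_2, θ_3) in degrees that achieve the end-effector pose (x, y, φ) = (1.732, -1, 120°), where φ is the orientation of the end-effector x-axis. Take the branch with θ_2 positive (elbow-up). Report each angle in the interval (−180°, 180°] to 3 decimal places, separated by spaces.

wrist centre = target − a_3·(cos φ, sin φ) = (6.2320, -8.7942)
cos θ_2 = (116.1763−9²−2²)/(2·9·2) = 0.8660; θ_2 = 30.0020° (elbow-up)
β = atan2(-8.7942,6.2320) = -54.6768°; ψ = atan2(1.0001,10.7320) = 5.3237°
θ_1 = β − ψ = -60.0006°
θ_3 = φ − θ_1 − θ_2 = 149.9985° (wrapped to (-180°,180°])

-60.001 30.002 149.999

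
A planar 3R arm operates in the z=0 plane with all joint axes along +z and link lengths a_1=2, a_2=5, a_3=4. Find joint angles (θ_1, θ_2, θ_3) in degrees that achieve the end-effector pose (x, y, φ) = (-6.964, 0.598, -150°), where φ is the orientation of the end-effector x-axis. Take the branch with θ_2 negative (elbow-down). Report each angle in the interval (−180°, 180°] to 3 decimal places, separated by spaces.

wrist centre = target − a_3·(cos φ, sin φ) = (-3.4999, 2.5980)
cos θ_2 = (18.9989−2²−5²)/(2·2·5) = -0.5001; θ_2 = -120.0037° (elbow-down)
β = atan2(2.5980,-3.4999) = 143.4132°; ψ = atan2(-4.3300,-0.5003) = -96.5906°
θ_1 = β − ψ = 240.0039°
θ_3 = φ − θ_1 − θ_2 = 89.9998° (wrapped to (-180°,180°])

-119.996 -120.004 90.000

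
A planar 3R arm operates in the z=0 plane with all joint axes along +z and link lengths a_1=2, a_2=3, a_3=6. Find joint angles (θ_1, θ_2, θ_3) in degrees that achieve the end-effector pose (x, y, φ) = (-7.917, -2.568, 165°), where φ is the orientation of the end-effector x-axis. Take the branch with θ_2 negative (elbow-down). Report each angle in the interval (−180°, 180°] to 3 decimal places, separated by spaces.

-89.992 -45.019 -59.989

wrist centre = target − a_3·(cos φ, sin φ) = (-2.1214, -4.1209)
cos θ_2 = (21.4825−2²−3²)/(2·2·3) = 0.7069; θ_2 = -45.0190° (elbow-down)
β = atan2(-4.1209,-2.1214) = -117.2394°; ψ = atan2(-2.1220,4.1206) = -27.2474°
θ_1 = β − ψ = -89.9919°
θ_3 = φ − θ_1 − θ_2 = -59.9890° (wrapped to (-180°,180°])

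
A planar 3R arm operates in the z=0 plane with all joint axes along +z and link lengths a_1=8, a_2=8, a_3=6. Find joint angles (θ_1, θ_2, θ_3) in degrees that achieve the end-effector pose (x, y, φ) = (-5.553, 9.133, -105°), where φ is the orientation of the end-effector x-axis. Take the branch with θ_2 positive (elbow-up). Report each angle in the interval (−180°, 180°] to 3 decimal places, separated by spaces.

wrist centre = target − a_3·(cos φ, sin φ) = (-4.0001, 14.9286)
cos θ_2 = (238.8624−8²−8²)/(2·8·8) = 0.8661; θ_2 = 29.9900° (elbow-up)
β = atan2(14.9286,-4.0001) = 105.0000°; ψ = atan2(3.9988,14.9289) = 14.9950°
θ_1 = β − ψ = 90.0050°
θ_3 = φ − θ_1 − θ_2 = 135.0050° (wrapped to (-180°,180°])

90.005 29.990 135.005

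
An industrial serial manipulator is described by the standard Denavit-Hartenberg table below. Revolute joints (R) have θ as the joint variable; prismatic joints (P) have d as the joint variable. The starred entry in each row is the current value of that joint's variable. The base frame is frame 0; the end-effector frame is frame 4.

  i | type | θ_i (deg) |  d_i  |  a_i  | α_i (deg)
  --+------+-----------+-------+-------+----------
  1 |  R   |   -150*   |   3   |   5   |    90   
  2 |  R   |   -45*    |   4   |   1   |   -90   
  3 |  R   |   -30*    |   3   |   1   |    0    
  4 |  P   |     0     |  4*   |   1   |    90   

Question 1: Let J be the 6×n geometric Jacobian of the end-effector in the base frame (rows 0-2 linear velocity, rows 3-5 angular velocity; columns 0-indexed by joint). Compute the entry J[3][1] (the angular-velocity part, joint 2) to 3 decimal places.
axis z_1 = (-0.5000,0.8660,0.0000); lever o_n−o_1 = (-8.4596,0.8893,3.0179)
cross product → J_v[:, 1] = (2.6136,1.5089,6.8816)
J_ω[:, 1] = z_1
entry J[3][1] = -0.5000

-0.500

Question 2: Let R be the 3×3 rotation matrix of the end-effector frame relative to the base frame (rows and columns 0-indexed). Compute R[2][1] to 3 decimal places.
0.707

End-effector y-axis (col 1 of R) = (-0.6124,-0.3536,0.7071)
R[2][1] = 0.7071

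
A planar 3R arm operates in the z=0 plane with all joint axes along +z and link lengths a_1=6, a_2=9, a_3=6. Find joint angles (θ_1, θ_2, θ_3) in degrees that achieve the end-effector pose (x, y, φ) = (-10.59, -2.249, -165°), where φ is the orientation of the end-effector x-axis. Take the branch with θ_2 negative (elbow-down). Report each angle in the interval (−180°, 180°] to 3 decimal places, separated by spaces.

wrist centre = target − a_3·(cos φ, sin φ) = (-4.7944, -0.6961)
cos θ_2 = (23.4712−6²−9²)/(2·6·9) = -0.8660; θ_2 = -149.9979° (elbow-down)
β = atan2(-0.6961,-4.7944) = -171.7392°; ψ = atan2(-4.5003,-1.7941) = -111.7350°
θ_1 = β − ψ = -60.0042°
θ_3 = φ − θ_1 − θ_2 = 45.0021° (wrapped to (-180°,180°])

-60.004 -149.998 45.002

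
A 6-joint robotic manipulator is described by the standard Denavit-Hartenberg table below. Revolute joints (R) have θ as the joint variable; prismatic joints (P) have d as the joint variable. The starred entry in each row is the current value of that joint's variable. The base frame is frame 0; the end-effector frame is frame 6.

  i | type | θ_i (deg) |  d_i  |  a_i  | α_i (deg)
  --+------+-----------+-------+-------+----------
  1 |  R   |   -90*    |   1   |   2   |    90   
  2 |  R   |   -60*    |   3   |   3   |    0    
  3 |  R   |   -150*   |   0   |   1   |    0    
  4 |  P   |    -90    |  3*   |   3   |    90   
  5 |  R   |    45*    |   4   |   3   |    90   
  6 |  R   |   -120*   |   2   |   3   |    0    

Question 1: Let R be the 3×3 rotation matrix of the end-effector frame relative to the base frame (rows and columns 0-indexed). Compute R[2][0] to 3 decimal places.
End-effector x-axis (col 0 of R) = (0.3536,0.9268,0.1268)
R[2][0] = 0.1268

0.127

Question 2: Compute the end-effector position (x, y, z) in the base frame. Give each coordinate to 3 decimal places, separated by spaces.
-5.646 -6.586 2.942

after link 1: o_1 = (0.0000, -2.0000, 1.0000)
after link 2: o_2 = (-3.0000, -3.5000, -1.5981)
after link 3: o_3 = (-3.0000, -2.6340, -1.0981)
after link 4: o_4 = (-6.0000, -4.1340, 1.5000)
after link 5: o_5 = (-8.1213, -8.6587, 1.3371)
after link 6: o_6 = (-5.6464, -6.5855, 2.9423)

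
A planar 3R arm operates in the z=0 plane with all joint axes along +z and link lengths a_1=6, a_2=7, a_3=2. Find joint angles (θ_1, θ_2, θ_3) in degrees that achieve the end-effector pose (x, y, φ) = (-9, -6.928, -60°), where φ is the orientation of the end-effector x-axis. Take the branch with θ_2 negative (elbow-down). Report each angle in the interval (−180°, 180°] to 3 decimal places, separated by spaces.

-120.000 -60.002 120.002

wrist centre = target − a_3·(cos φ, sin φ) = (-10.0000, -5.1959)
cos θ_2 = (126.9979−6²−7²)/(2·6·7) = 0.5000; θ_2 = -60.0017° (elbow-down)
β = atan2(-5.1959,-10.0000) = -152.5438°; ψ = atan2(-6.0623,9.4998) = -32.5438°
θ_1 = β − ψ = -120.0000°
θ_3 = φ − θ_1 − θ_2 = 120.0017° (wrapped to (-180°,180°])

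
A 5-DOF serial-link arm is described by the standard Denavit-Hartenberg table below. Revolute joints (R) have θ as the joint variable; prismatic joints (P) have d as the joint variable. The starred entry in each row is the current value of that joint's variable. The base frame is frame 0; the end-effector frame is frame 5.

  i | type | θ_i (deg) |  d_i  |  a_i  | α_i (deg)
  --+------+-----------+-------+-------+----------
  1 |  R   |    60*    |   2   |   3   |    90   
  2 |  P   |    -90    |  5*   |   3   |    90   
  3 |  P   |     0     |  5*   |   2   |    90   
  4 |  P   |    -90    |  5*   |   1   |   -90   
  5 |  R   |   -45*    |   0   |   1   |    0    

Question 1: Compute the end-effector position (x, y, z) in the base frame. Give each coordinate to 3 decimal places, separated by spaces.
-0.759 0.100 -3.000

after link 1: o_1 = (1.5000, 2.5981, 2.0000)
after link 2: o_2 = (5.8301, 0.0981, -1.0000)
after link 3: o_3 = (3.3301, -4.2321, -3.0000)
after link 4: o_4 = (-0.5000, -0.8660, -3.0000)
after link 5: o_5 = (-0.7588, 0.0999, -3.0000)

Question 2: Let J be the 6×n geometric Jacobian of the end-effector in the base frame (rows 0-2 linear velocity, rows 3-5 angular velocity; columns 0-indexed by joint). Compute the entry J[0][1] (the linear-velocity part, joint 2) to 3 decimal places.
0.866

prismatic axis z_1 = (0.8660,-0.5000,0.0000)
J_v[:, 1] = z_1; J_ω[:, 1] = (0,0,0)
entry J[0][1] = 0.8660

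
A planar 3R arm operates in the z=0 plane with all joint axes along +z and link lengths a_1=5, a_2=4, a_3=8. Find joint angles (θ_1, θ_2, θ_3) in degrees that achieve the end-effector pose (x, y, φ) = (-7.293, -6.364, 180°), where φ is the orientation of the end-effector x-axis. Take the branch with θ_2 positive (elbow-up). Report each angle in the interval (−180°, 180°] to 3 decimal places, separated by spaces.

wrist centre = target − a_3·(cos φ, sin φ) = (0.7070, -6.3640)
cos θ_2 = (41.0003−5²−4²)/(2·5·4) = 0.0000; θ_2 = 89.9995° (elbow-up)
β = atan2(-6.3640,0.7070) = -83.6608°; ψ = atan2(4.0000,5.0000) = 38.6596°
θ_1 = β − ψ = -122.3204°
θ_3 = φ − θ_1 − θ_2 = -147.6791° (wrapped to (-180°,180°])

-122.320 90.000 -147.679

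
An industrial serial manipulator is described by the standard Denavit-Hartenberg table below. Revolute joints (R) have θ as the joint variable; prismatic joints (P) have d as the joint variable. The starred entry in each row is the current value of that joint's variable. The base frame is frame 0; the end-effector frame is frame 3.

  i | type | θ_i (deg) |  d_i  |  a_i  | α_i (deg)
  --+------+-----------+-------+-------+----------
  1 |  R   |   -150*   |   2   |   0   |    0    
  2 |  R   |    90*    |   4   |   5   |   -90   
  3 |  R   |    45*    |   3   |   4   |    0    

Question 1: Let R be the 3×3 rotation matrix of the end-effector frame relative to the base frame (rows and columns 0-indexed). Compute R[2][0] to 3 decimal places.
-0.707

End-effector x-axis (col 0 of R) = (0.3536,-0.6124,-0.7071)
R[2][0] = -0.7071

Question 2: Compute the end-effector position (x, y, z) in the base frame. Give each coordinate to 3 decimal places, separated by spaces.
6.512 -5.280 3.172

after link 1: o_1 = (0.0000, 0.0000, 2.0000)
after link 2: o_2 = (2.5000, -4.3301, 6.0000)
after link 3: o_3 = (6.5123, -5.2796, 3.1716)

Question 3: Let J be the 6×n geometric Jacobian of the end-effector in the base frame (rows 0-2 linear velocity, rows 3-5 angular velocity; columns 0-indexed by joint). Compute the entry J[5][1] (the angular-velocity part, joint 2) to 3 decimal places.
axis z_1 = (0.0000,0.0000,1.0000); lever o_n−o_1 = (6.5123,-5.2796,1.1716)
cross product → J_v[:, 1] = (5.2796,6.5123,-0.0000)
J_ω[:, 1] = z_1
entry J[5][1] = 1.0000

1.000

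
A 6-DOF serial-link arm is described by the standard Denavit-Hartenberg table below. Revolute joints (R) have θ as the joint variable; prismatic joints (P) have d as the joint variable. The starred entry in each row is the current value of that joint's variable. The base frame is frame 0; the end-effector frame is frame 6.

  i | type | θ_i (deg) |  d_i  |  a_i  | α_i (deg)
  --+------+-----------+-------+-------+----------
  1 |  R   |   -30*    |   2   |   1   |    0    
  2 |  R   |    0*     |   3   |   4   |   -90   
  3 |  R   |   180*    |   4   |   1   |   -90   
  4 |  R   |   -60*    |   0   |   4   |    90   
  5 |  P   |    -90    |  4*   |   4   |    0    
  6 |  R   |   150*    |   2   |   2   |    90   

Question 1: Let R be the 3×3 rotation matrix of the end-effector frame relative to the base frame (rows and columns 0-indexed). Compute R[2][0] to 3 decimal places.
End-effector x-axis (col 0 of R) = (-0.0000,0.5000,0.8660)
R[2][0] = 0.8660

0.866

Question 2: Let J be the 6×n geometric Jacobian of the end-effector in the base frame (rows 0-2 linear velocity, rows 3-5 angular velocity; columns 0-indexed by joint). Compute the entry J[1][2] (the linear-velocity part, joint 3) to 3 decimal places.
axis z_2 = (0.5000,0.8660,0.0000); lever o_n−o_2 = (7.1340,8.9641,-2.2679)
cross product → J_v[:, 2] = (-1.9641,1.1340,-1.6962)
J_ω[:, 2] = z_2
entry J[1][2] = 1.1340

1.134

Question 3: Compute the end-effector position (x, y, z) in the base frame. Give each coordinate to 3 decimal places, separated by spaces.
after link 1: o_1 = (0.8660, -0.5000, 2.0000)
after link 2: o_2 = (4.3301, -2.5000, 5.0000)
after link 3: o_3 = (5.4641, 1.4641, 5.0000)
after link 4: o_4 = (5.4641, 5.4641, 5.0000)
after link 5: o_5 = (9.4641, 5.4641, 1.0000)
after link 6: o_6 = (11.4641, 6.4641, 2.7321)

11.464 6.464 2.732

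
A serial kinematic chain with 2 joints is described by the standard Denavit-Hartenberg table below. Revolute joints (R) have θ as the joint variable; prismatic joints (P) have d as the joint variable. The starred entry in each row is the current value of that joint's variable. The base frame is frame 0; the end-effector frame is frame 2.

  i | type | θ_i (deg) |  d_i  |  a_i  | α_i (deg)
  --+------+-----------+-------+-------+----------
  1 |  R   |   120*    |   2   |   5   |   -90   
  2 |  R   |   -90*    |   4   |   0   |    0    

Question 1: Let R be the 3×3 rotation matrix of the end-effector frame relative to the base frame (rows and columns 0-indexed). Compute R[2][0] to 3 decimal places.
1.000

End-effector x-axis (col 0 of R) = (0.0000,0.0000,1.0000)
R[2][0] = 1.0000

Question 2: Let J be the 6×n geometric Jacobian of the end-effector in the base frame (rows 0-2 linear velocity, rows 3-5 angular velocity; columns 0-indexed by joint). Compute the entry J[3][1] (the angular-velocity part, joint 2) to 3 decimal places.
-0.866

axis z_1 = (-0.8660,-0.5000,0.0000); lever o_n−o_1 = (-3.4641,-2.0000,0.0000)
cross product → J_v[:, 1] = (-0.0000,0.0000,0.0000)
J_ω[:, 1] = z_1
entry J[3][1] = -0.8660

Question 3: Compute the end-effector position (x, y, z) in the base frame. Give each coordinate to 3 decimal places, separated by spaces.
-5.964 2.330 2.000

after link 1: o_1 = (-2.5000, 4.3301, 2.0000)
after link 2: o_2 = (-5.9641, 2.3301, 2.0000)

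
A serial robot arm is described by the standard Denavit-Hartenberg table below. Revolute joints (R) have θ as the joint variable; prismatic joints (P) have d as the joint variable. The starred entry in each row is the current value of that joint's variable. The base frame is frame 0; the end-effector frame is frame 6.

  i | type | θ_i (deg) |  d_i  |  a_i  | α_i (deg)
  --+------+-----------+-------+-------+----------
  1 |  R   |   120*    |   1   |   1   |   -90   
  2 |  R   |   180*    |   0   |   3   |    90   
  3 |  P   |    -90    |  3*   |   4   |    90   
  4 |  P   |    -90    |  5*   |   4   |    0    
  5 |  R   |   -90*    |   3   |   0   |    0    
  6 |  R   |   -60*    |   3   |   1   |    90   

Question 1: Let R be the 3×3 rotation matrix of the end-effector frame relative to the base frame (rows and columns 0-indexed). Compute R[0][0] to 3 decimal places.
-0.433

End-effector x-axis (col 0 of R) = (-0.4330,-0.2500,-0.8660)
R[0][0] = -0.4330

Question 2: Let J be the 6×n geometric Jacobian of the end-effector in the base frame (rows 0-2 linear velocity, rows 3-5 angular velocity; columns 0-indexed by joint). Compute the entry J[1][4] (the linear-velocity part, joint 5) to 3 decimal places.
-0.433

axis z_4 = (-0.5000,0.8660,0.0000); lever o_n−o_4 = (-3.4330,4.9462,-0.8660)
cross product → J_v[:, 4] = (-0.7500,-0.4330,0.5000)
J_ω[:, 4] = z_4
entry J[1][4] = -0.4330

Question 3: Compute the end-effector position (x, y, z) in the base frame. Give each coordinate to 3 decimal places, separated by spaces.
after link 1: o_1 = (-0.5000, 0.8660, 1.0000)
after link 2: o_2 = (1.0000, -1.7321, 1.0000)
after link 3: o_3 = (4.4641, 0.2679, -2.0000)
after link 4: o_4 = (1.9641, 4.5981, 2.0000)
after link 5: o_5 = (0.4641, 7.1962, 2.0000)
after link 6: o_6 = (-1.4689, 9.5442, 1.1340)

-1.469 9.544 1.134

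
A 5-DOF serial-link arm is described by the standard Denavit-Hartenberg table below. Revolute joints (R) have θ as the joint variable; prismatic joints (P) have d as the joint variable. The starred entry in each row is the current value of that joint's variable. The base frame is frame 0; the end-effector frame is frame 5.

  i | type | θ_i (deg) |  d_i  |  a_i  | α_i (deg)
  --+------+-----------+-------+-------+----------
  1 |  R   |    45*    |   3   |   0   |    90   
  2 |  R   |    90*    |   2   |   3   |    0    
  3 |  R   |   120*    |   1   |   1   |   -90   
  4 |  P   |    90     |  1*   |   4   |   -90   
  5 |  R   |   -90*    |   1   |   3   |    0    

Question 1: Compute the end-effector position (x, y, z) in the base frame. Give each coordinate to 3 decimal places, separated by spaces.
0.707 2.121 2.536

after link 1: o_1 = (0.0000, 0.0000, 3.0000)
after link 2: o_2 = (1.4142, -1.4142, 6.0000)
after link 3: o_3 = (1.5089, -2.7337, 5.5000)
after link 4: o_4 = (-0.9659, 0.4483, 4.6340)
after link 5: o_5 = (0.7071, 2.1213, 2.5359)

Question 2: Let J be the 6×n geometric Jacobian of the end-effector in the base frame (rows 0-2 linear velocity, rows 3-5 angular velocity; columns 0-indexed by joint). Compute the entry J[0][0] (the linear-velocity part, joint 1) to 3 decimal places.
-2.121

axis z_0 = ẑ; lever o_n−o_0 = (0.7071,2.1213,2.5359)
cross product → J_v[:, 0] = (-2.1213,0.7071,0.0000)
J_ω[:, 0] = z_0
entry J[0][0] = -2.1213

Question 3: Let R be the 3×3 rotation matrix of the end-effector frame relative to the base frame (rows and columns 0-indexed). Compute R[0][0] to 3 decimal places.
0.354

End-effector x-axis (col 0 of R) = (0.3536,0.3536,-0.8660)
R[0][0] = 0.3536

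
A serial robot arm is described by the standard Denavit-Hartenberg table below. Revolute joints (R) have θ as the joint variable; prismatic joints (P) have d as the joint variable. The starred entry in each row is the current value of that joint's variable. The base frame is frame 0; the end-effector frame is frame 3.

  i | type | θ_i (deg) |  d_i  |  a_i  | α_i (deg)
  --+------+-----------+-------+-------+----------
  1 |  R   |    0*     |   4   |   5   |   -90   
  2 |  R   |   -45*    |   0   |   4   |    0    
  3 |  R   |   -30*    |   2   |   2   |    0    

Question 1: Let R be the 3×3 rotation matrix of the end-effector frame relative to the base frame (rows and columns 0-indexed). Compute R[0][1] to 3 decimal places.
0.966

End-effector y-axis (col 1 of R) = (0.9659,0.0000,-0.2588)
R[0][1] = 0.9659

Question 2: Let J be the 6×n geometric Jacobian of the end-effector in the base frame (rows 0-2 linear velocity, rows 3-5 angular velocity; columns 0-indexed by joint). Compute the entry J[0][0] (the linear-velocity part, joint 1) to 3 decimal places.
axis z_0 = ẑ; lever o_n−o_0 = (8.3461,2.0000,8.7603)
cross product → J_v[:, 0] = (-2.0000,8.3461,0.0000)
J_ω[:, 0] = z_0
entry J[0][0] = -2.0000

-2.000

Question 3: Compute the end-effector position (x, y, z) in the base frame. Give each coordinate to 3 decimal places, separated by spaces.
after link 1: o_1 = (5.0000, 0.0000, 4.0000)
after link 2: o_2 = (7.8284, -0.0000, 6.8284)
after link 3: o_3 = (8.3461, 2.0000, 8.7603)

8.346 2.000 8.760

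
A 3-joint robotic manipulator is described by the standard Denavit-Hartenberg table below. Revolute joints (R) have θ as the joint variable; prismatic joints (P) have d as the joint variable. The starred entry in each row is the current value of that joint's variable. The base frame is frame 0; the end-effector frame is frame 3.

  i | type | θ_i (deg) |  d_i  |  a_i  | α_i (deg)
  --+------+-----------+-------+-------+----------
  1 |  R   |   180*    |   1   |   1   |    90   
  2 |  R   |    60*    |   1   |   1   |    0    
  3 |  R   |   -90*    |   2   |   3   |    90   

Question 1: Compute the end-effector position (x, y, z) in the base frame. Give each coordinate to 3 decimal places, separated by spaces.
after link 1: o_1 = (-1.0000, 0.0000, 1.0000)
after link 2: o_2 = (-1.5000, 1.0000, 1.8660)
after link 3: o_3 = (-4.0981, 3.0000, 0.3660)

-4.098 3.000 0.366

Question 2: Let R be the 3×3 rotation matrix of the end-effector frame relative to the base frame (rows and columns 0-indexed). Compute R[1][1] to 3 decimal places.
1.000

End-effector y-axis (col 1 of R) = (0.0000,1.0000,0.0000)
R[1][1] = 1.0000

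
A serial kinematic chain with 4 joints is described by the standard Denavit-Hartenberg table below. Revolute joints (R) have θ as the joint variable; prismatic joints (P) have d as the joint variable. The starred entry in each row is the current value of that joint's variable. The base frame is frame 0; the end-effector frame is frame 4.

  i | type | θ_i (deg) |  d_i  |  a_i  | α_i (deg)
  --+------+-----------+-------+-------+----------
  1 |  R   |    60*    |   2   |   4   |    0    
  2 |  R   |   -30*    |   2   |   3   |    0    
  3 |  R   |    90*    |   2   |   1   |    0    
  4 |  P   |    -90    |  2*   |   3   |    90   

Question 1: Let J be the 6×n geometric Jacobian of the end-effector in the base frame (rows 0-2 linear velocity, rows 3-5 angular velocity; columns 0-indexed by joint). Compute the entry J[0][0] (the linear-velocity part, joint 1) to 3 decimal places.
-7.330

axis z_0 = ẑ; lever o_n−o_0 = (6.6962,7.3301,8.0000)
cross product → J_v[:, 0] = (-7.3301,6.6962,0.0000)
J_ω[:, 0] = z_0
entry J[0][0] = -7.3301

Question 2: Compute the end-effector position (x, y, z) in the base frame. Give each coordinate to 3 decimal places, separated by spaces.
after link 1: o_1 = (2.0000, 3.4641, 2.0000)
after link 2: o_2 = (4.5981, 4.9641, 4.0000)
after link 3: o_3 = (4.0981, 5.8301, 6.0000)
after link 4: o_4 = (6.6962, 7.3301, 8.0000)

6.696 7.330 8.000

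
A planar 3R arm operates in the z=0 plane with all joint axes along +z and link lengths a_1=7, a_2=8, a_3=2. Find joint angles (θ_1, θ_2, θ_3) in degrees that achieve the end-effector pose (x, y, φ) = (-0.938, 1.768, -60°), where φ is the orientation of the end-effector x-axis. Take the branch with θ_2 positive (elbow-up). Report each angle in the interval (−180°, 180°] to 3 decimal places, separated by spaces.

wrist centre = target − a_3·(cos φ, sin φ) = (-1.9380, 3.5001)
cos θ_2 = (16.0062−7²−8²)/(2·7·8) = -0.8660; θ_2 = 149.9989° (elbow-up)
β = atan2(3.5001,-1.9380) = 118.9736°; ψ = atan2(4.0001,0.0719) = 88.9707°
θ_1 = β − ψ = 30.0029°
θ_3 = φ − θ_1 − θ_2 = 119.9982° (wrapped to (-180°,180°])

30.003 149.999 119.998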